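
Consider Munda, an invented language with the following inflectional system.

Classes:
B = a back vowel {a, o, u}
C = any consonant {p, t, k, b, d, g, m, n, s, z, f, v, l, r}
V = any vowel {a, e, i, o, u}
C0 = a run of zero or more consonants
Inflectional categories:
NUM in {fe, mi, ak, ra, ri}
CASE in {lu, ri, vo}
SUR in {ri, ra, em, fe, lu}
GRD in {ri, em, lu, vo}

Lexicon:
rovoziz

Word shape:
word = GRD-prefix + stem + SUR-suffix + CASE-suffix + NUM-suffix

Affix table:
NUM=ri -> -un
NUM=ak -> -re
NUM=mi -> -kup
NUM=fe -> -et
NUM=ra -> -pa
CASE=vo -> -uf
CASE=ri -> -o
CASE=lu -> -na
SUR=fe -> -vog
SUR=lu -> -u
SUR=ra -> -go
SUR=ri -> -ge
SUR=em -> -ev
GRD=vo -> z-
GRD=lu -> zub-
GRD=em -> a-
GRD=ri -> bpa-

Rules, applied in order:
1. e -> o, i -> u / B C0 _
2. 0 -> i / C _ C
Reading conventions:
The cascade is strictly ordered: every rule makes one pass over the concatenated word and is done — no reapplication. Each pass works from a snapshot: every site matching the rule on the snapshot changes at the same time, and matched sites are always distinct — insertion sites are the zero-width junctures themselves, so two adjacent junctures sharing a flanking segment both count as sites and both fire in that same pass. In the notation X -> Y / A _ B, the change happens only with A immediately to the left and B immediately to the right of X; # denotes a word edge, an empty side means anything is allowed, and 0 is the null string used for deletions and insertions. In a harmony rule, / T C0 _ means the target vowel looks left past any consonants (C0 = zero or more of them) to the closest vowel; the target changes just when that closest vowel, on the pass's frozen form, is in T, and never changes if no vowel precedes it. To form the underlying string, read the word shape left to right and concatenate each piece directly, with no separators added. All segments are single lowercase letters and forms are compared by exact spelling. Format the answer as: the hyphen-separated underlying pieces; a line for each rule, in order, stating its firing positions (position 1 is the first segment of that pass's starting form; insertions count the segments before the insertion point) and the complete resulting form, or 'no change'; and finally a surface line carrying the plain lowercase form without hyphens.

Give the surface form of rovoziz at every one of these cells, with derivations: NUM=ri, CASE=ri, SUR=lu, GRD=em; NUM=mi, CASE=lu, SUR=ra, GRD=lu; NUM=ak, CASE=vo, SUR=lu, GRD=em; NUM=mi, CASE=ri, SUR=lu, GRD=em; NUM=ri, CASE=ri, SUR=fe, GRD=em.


cell NUM=ri, CASE=ri, SUR=lu, GRD=em:
underlying: a-rovoziz-u-o-un
1. e -> o, i -> u / B C0 _: fires at position(s) 7: arovozuzuoun
2. 0 -> i / C _ C: no change
surface: arovozuzuoun

cell NUM=mi, CASE=lu, SUR=ra, GRD=lu:
underlying: zub-rovoziz-go-na-kup
1. e -> o, i -> u / B C0 _: fires at position(s) 9: zubrovozuzgonakup
2. 0 -> i / C _ C: inserts after position(s) 3, 10: zubirovozuzigonakup
surface: zubirovozuzigonakup

cell NUM=ak, CASE=vo, SUR=lu, GRD=em:
underlying: a-rovoziz-u-uf-re
1. e -> o, i -> u / B C0 _: fires at position(s) 7, 13: arovozuzuufro
2. 0 -> i / C _ C: inserts after position(s) 11: arovozuzuufiro
surface: arovozuzuufiro

cell NUM=mi, CASE=ri, SUR=lu, GRD=em:
underlying: a-rovoziz-u-o-kup
1. e -> o, i -> u / B C0 _: fires at position(s) 7: arovozuzuokup
2. 0 -> i / C _ C: no change
surface: arovozuzuokup

cell NUM=ri, CASE=ri, SUR=fe, GRD=em:
underlying: a-rovoziz-vog-o-un
1. e -> o, i -> u / B C0 _: fires at position(s) 7: arovozuzvogoun
2. 0 -> i / C _ C: inserts after position(s) 8: arovozuzivogoun
surface: arovozuzivogoun


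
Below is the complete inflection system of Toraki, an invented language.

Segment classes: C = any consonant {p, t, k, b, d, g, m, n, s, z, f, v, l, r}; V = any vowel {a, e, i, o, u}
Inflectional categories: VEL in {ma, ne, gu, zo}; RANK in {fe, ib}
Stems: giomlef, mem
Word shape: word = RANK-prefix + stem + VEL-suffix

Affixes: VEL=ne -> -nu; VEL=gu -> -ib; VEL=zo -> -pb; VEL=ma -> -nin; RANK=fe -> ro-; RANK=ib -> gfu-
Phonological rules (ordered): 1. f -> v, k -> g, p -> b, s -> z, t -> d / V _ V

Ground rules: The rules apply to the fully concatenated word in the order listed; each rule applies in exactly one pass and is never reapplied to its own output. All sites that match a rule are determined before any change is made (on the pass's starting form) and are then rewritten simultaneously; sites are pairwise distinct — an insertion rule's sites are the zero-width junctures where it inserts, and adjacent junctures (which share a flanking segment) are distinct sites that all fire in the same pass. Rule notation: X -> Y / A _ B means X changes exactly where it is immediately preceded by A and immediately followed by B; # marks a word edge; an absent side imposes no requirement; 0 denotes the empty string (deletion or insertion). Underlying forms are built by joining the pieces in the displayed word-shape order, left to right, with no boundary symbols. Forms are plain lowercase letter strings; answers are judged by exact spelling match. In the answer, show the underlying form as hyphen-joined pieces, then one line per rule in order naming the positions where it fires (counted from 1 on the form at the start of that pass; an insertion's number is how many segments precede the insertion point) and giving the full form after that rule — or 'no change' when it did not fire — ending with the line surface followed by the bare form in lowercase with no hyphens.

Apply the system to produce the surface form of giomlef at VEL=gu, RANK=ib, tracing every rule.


underlying: gfu-giomlef-ib
1. f -> v, k -> g, p -> b, s -> z, t -> d / V _ V: fires at position(s) 10: gfugiomlevib
surface: gfugiomlevib


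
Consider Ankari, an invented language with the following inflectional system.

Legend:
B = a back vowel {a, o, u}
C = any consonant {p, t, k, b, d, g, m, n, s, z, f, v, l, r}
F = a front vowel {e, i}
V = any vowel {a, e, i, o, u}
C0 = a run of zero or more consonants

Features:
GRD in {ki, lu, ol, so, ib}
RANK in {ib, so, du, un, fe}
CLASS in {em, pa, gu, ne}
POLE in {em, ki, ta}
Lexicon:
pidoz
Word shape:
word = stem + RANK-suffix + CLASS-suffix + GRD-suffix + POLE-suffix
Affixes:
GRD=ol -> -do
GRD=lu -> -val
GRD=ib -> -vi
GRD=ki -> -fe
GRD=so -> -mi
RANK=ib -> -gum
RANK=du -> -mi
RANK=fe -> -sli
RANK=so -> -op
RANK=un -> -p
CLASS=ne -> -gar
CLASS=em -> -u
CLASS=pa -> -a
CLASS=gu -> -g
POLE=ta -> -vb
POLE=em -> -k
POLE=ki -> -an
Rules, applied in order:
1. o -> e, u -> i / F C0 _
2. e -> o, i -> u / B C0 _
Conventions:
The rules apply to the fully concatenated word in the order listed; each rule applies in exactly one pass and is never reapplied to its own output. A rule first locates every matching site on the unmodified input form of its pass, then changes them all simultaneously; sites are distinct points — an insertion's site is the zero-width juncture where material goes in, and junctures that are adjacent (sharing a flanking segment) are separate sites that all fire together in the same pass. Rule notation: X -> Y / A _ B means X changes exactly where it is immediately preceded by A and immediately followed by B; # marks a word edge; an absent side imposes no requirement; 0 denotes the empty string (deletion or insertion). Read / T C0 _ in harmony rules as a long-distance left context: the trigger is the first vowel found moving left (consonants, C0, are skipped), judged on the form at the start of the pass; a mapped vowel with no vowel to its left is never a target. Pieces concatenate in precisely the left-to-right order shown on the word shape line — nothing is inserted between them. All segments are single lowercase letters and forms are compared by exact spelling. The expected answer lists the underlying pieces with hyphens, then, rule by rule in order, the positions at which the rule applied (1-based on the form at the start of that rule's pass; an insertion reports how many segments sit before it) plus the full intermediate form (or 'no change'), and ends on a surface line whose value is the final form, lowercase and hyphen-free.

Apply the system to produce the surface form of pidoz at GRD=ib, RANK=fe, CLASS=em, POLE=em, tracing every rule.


underlying: pidoz-sli-u-vi-k
1. o -> e, u -> i / F C0 _: fires at position(s) 4, 9: pidezsliivik
2. e -> o, i -> u / B C0 _: no change
surface: pidezsliivik


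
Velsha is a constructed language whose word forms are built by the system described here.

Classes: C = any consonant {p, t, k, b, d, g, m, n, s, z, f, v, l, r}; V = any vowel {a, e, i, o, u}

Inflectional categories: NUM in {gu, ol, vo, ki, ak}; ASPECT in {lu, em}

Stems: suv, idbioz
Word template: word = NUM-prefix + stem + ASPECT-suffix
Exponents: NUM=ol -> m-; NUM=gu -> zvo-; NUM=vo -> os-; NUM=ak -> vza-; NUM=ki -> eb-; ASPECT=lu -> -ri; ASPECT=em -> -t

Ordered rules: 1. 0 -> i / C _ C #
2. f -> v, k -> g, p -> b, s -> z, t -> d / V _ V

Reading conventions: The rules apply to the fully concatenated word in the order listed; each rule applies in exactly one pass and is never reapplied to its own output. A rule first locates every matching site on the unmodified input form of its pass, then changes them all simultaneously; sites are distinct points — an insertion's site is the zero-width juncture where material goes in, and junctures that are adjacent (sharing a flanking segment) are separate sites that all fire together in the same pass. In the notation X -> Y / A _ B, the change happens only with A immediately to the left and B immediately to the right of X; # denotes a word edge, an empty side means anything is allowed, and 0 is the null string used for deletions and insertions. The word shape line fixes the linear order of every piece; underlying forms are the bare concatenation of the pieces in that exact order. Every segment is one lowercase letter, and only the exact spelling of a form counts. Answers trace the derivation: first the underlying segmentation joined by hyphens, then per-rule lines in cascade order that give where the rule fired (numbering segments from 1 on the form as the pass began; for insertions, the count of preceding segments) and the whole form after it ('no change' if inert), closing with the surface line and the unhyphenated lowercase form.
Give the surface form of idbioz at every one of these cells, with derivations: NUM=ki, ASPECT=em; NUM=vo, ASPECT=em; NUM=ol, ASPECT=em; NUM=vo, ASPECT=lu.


cell NUM=ki, ASPECT=em:
underlying: eb-idbioz-t
1. 0 -> i / C _ C #: inserts after position(s) 8: ebidbiozit
2. f -> v, k -> g, p -> b, s -> z, t -> d / V _ V: no change
surface: ebidbiozit

cell NUM=vo, ASPECT=em:
underlying: os-idbioz-t
1. 0 -> i / C _ C #: inserts after position(s) 8: osidbiozit
2. f -> v, k -> g, p -> b, s -> z, t -> d / V _ V: fires at position(s) 2: ozidbiozit
surface: ozidbiozit

cell NUM=ol, ASPECT=em:
underlying: m-idbioz-t
1. 0 -> i / C _ C #: inserts after position(s) 7: midbiozit
2. f -> v, k -> g, p -> b, s -> z, t -> d / V _ V: no change
surface: midbiozit

cell NUM=vo, ASPECT=lu:
underlying: os-idbioz-ri
1. 0 -> i / C _ C #: no change
2. f -> v, k -> g, p -> b, s -> z, t -> d / V _ V: fires at position(s) 2: ozidbiozri
surface: ozidbiozri


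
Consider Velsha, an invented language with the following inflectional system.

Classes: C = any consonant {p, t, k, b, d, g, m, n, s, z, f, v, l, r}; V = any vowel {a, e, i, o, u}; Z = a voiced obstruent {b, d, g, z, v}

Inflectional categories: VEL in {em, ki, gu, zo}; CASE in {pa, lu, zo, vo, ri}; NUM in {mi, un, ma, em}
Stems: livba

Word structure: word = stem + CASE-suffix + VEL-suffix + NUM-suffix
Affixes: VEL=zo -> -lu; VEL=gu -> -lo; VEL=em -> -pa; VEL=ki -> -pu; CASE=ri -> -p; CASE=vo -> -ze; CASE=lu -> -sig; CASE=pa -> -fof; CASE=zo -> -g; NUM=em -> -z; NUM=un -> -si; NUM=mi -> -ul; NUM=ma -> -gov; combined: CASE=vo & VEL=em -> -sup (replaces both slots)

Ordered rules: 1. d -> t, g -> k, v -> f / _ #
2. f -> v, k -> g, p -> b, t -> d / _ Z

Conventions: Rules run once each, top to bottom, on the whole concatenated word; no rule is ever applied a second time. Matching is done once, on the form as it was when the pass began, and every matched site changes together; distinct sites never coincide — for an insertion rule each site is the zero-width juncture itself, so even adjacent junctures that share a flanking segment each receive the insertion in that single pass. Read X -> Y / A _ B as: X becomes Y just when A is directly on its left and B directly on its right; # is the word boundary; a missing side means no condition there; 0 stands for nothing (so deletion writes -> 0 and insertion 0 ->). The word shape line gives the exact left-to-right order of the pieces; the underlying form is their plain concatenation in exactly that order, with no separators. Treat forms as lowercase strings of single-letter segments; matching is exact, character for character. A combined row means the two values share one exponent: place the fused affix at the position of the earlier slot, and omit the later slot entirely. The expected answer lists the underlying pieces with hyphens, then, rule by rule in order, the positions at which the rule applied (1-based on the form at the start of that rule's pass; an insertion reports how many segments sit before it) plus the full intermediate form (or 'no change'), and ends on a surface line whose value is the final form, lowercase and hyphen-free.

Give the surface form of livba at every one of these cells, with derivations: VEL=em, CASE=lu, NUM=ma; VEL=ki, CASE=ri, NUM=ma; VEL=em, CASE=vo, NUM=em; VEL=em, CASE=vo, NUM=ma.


cell VEL=em, CASE=lu, NUM=ma:
underlying: livba-sig-pa-gov
1. d -> t, g -> k, v -> f / _ #: fires at position(s) 13: livbasigpagof
2. f -> v, k -> g, p -> b, t -> d / _ Z: no change
surface: livbasigpagof

cell VEL=ki, CASE=ri, NUM=ma:
underlying: livba-p-pu-gov
1. d -> t, g -> k, v -> f / _ #: fires at position(s) 11: livbappugof
2. f -> v, k -> g, p -> b, t -> d / _ Z: no change
surface: livbappugof

cell VEL=em, CASE=vo, NUM=em:
underlying: livba-sup-z
1. d -> t, g -> k, v -> f / _ #: no change
2. f -> v, k -> g, p -> b, t -> d / _ Z: fires at position(s) 8: livbasubz
surface: livbasubz

cell VEL=em, CASE=vo, NUM=ma:
underlying: livba-sup-gov
1. d -> t, g -> k, v -> f / _ #: fires at position(s) 11: livbasupgof
2. f -> v, k -> g, p -> b, t -> d / _ Z: fires at position(s) 8: livbasubgof
surface: livbasubgof


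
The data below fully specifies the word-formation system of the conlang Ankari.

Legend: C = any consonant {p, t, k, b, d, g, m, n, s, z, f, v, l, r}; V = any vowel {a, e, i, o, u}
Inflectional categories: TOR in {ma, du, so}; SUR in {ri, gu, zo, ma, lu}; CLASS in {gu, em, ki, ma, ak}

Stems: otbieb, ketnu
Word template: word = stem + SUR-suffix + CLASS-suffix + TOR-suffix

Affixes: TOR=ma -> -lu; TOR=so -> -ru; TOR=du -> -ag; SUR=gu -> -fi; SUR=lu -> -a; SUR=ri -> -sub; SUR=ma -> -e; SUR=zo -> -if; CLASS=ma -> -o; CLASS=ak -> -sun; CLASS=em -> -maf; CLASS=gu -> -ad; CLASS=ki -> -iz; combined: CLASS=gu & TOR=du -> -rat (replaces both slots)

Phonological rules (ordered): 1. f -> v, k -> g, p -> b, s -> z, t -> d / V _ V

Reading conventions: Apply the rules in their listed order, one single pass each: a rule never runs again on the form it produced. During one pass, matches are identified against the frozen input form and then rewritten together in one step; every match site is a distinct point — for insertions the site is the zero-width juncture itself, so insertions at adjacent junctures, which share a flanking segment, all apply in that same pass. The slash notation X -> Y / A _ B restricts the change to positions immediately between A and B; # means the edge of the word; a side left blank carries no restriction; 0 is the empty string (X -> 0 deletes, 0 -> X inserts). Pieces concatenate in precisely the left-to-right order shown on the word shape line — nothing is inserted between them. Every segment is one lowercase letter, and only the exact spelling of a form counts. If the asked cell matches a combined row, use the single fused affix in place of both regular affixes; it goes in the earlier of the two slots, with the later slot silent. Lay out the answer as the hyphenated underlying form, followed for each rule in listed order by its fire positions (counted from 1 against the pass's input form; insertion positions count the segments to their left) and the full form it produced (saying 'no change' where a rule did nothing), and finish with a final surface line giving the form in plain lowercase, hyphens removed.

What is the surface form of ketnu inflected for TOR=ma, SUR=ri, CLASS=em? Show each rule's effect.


underlying: ketnu-sub-maf-lu
1. f -> v, k -> g, p -> b, s -> z, t -> d / V _ V: fires at position(s) 6: ketnuzubmaflu
surface: ketnuzubmaflu


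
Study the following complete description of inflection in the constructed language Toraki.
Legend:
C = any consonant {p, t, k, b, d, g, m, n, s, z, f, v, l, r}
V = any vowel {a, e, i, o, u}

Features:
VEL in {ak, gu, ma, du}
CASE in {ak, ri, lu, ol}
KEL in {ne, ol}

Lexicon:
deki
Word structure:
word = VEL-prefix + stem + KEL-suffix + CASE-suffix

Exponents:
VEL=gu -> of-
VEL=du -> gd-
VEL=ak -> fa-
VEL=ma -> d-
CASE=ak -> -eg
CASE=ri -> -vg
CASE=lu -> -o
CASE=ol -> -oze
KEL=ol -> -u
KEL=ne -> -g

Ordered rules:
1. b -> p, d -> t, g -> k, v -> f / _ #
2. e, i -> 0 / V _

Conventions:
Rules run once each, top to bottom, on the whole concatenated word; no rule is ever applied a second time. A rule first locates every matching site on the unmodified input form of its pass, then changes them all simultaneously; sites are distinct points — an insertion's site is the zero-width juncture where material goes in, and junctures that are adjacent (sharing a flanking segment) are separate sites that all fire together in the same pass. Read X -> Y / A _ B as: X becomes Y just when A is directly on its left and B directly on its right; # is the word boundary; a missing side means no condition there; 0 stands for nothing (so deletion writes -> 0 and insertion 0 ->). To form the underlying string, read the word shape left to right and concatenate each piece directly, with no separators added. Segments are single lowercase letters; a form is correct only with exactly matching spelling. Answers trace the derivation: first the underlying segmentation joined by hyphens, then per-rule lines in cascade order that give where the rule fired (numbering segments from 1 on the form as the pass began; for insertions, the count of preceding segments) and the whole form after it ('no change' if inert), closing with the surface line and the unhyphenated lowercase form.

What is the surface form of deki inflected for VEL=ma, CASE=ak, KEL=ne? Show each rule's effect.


underlying: d-deki-g-eg
1. b -> p, d -> t, g -> k, v -> f / _ #: fires at position(s) 8: ddekigek
2. e, i -> 0 / V _: no change
surface: ddekigek


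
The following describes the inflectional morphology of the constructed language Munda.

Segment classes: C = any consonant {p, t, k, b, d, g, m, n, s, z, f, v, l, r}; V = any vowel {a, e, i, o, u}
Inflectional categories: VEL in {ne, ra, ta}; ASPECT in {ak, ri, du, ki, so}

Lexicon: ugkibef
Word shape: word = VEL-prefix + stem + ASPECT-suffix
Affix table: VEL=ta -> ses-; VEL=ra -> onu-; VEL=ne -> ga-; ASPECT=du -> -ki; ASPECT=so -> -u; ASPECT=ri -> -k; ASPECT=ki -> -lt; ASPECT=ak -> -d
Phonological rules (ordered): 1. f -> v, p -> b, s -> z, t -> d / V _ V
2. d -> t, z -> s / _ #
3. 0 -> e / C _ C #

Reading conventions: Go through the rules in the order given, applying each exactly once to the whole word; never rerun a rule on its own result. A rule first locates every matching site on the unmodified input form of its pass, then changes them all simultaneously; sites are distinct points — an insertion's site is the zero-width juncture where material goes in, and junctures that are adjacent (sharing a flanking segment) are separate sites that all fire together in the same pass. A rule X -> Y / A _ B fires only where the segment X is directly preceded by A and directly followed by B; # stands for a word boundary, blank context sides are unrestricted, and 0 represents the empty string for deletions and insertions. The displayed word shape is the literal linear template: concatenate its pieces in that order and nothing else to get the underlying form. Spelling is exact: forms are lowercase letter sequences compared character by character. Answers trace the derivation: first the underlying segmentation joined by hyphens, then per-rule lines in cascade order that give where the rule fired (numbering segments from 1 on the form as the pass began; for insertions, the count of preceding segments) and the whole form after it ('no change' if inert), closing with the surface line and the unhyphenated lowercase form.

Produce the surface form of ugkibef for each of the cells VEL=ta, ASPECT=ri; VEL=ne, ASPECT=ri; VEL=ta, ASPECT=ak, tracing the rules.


cell VEL=ta, ASPECT=ri:
underlying: ses-ugkibef-k
1. f -> v, p -> b, s -> z, t -> d / V _ V: fires at position(s) 3: sezugkibefk
2. d -> t, z -> s / _ #: no change
3. 0 -> e / C _ C #: inserts after position(s) 10: sezugkibefek
surface: sezugkibefek

cell VEL=ne, ASPECT=ri:
underlying: ga-ugkibef-k
1. f -> v, p -> b, s -> z, t -> d / V _ V: no change
2. d -> t, z -> s / _ #: no change
3. 0 -> e / C _ C #: inserts after position(s) 9: gaugkibefek
surface: gaugkibefek

cell VEL=ta, ASPECT=ak:
underlying: ses-ugkibef-d
1. f -> v, p -> b, s -> z, t -> d / V _ V: fires at position(s) 3: sezugkibefd
2. d -> t, z -> s / _ #: fires at position(s) 11: sezugkibeft
3. 0 -> e / C _ C #: inserts after position(s) 10: sezugkibefet
surface: sezugkibefet


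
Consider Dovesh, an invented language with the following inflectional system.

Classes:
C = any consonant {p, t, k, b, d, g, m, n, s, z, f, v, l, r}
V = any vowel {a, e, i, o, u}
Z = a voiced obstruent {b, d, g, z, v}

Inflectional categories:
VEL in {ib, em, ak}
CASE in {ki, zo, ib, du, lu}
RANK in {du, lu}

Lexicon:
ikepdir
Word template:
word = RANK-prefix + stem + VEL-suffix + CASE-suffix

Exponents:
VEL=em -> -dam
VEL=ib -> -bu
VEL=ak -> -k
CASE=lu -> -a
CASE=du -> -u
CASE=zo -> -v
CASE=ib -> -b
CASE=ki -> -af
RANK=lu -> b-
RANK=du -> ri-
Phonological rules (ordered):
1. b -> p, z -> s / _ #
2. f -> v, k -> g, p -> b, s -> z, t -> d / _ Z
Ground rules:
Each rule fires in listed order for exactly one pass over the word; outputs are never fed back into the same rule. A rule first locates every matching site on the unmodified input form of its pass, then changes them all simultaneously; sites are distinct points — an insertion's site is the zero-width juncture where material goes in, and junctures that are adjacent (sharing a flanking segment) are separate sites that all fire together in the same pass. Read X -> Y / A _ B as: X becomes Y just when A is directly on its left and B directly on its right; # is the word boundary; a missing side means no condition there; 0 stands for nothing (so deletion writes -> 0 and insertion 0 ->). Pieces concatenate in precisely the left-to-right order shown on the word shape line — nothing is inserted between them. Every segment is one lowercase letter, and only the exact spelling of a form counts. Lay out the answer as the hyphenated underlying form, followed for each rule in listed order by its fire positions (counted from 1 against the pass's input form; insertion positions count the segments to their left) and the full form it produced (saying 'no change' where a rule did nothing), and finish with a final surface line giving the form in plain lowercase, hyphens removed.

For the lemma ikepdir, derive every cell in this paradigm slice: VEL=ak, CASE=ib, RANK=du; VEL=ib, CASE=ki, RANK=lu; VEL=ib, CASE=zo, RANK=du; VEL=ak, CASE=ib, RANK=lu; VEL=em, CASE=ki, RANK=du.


cell VEL=ak, CASE=ib, RANK=du:
underlying: ri-ikepdir-k-b
1. b -> p, z -> s / _ #: fires at position(s) 11: riikepdirkp
2. f -> v, k -> g, p -> b, s -> z, t -> d / _ Z: fires at position(s) 6: riikebdirkp
surface: riikebdirkp

cell VEL=ib, CASE=ki, RANK=lu:
underlying: b-ikepdir-bu-af
1. b -> p, z -> s / _ #: no change
2. f -> v, k -> g, p -> b, s -> z, t -> d / _ Z: fires at position(s) 5: bikebdirbuaf
surface: bikebdirbuaf

cell VEL=ib, CASE=zo, RANK=du:
underlying: ri-ikepdir-bu-v
1. b -> p, z -> s / _ #: no change
2. f -> v, k -> g, p -> b, s -> z, t -> d / _ Z: fires at position(s) 6: riikebdirbuv
surface: riikebdirbuv

cell VEL=ak, CASE=ib, RANK=lu:
underlying: b-ikepdir-k-b
1. b -> p, z -> s / _ #: fires at position(s) 10: bikepdirkp
2. f -> v, k -> g, p -> b, s -> z, t -> d / _ Z: fires at position(s) 5: bikebdirkp
surface: bikebdirkp

cell VEL=em, CASE=ki, RANK=du:
underlying: ri-ikepdir-dam-af
1. b -> p, z -> s / _ #: no change
2. f -> v, k -> g, p -> b, s -> z, t -> d / _ Z: fires at position(s) 6: riikebdirdamaf
surface: riikebdirdamaf


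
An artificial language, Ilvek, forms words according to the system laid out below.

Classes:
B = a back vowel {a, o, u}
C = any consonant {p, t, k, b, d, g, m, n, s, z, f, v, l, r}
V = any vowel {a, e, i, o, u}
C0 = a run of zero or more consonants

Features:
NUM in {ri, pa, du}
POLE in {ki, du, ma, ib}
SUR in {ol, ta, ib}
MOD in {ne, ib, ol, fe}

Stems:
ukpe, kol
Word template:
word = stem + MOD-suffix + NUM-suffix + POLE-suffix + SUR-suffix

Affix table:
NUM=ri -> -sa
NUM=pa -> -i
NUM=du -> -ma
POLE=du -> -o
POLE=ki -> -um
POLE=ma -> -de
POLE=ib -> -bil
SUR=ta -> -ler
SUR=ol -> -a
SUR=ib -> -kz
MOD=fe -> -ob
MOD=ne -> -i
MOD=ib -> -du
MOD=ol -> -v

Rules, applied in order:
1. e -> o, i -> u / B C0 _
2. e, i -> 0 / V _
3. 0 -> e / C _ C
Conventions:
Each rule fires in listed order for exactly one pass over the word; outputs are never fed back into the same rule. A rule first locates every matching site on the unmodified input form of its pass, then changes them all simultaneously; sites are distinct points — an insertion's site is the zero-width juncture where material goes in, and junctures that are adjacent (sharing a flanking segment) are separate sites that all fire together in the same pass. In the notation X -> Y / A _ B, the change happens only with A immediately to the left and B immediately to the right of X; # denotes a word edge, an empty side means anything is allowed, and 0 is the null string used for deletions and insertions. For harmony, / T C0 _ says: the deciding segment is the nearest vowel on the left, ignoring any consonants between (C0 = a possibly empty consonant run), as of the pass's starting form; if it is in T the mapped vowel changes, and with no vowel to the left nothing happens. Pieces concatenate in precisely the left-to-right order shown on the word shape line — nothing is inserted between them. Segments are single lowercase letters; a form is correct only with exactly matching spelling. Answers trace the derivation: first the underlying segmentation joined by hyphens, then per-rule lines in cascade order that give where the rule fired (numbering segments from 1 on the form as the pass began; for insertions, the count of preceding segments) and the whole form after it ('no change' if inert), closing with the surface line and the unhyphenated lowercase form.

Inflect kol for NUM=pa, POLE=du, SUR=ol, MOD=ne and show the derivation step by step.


underlying: kol-i-i-o-a
1. e -> o, i -> u / B C0 _: fires at position(s) 4: koluioa
2. e, i -> 0 / V _: fires at position(s) 5: koluoa
3. 0 -> e / C _ C: no change
surface: koluoa


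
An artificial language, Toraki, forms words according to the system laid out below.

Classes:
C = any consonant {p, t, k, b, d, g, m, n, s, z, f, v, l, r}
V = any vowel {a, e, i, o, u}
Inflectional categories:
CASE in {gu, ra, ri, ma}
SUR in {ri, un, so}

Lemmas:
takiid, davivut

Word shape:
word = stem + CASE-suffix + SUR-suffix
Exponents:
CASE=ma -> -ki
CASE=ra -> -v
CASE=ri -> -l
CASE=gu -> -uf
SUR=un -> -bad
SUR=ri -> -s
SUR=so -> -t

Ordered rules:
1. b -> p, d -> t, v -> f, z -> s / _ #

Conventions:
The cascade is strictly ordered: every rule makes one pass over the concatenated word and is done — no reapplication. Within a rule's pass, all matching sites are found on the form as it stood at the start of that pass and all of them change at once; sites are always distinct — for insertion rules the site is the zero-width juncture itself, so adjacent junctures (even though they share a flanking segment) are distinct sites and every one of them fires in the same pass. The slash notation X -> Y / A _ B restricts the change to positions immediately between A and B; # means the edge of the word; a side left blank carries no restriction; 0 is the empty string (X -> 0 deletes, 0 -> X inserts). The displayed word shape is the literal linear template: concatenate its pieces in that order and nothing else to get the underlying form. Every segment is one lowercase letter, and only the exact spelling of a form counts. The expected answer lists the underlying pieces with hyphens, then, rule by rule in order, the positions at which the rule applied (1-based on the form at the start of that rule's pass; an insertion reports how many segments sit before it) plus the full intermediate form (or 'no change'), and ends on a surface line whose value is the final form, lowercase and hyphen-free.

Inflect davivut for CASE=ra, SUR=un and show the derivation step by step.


underlying: davivut-v-bad
1. b -> p, d -> t, v -> f, z -> s / _ #: fires at position(s) 11: davivutvbat
surface: davivutvbat


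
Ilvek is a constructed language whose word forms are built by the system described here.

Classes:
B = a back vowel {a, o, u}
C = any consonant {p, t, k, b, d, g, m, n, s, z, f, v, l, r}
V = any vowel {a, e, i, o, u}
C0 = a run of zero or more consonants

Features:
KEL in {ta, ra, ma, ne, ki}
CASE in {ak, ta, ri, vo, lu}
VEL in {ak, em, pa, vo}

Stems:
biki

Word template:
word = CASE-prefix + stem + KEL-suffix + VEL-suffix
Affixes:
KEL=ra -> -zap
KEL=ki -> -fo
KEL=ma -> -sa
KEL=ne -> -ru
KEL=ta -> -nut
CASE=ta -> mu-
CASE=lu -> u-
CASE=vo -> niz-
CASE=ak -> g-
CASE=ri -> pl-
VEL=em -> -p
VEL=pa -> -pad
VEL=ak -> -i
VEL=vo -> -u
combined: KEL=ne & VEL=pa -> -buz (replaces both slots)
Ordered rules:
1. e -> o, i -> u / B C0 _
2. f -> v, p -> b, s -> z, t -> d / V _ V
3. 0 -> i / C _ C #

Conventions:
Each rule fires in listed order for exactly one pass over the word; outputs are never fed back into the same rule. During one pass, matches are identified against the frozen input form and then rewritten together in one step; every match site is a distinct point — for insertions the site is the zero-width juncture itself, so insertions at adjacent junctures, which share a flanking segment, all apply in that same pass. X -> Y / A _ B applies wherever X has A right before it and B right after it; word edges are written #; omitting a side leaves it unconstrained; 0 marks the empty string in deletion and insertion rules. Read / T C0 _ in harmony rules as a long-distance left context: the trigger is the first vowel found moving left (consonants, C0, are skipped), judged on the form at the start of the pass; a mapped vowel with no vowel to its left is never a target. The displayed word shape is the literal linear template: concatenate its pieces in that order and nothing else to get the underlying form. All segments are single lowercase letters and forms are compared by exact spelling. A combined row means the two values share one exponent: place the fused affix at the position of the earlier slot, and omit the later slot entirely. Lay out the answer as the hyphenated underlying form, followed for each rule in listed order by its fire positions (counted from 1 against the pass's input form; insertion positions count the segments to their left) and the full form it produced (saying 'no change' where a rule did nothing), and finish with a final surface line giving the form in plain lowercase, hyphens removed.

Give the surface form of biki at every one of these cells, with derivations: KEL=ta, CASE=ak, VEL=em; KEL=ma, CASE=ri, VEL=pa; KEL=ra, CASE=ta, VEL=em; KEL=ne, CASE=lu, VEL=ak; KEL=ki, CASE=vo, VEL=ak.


cell KEL=ta, CASE=ak, VEL=em:
underlying: g-biki-nut-p
1. e -> o, i -> u / B C0 _: no change
2. f -> v, p -> b, s -> z, t -> d / V _ V: no change
3. 0 -> i / C _ C #: inserts after position(s) 8: gbikinutip
surface: gbikinutip

cell KEL=ma, CASE=ri, VEL=pa:
underlying: pl-biki-sa-pad
1. e -> o, i -> u / B C0 _: no change
2. f -> v, p -> b, s -> z, t -> d / V _ V: fires at position(s) 7, 9: plbikizabad
3. 0 -> i / C _ C #: no change
surface: plbikizabad

cell KEL=ra, CASE=ta, VEL=em:
underlying: mu-biki-zap-p
1. e -> o, i -> u / B C0 _: fires at position(s) 4: mubukizapp
2. f -> v, p -> b, s -> z, t -> d / V _ V: no change
3. 0 -> i / C _ C #: inserts after position(s) 9: mubukizapip
surface: mubukizapip

cell KEL=ne, CASE=lu, VEL=ak:
underlying: u-biki-ru-i
1. e -> o, i -> u / B C0 _: fires at position(s) 3, 8: ubukiruu
2. f -> v, p -> b, s -> z, t -> d / V _ V: no change
3. 0 -> i / C _ C #: no change
surface: ubukiruu

cell KEL=ki, CASE=vo, VEL=ak:
underlying: niz-biki-fo-i
1. e -> o, i -> u / B C0 _: fires at position(s) 10: nizbikifou
2. f -> v, p -> b, s -> z, t -> d / V _ V: fires at position(s) 8: nizbikivou
3. 0 -> i / C _ C #: no change
surface: nizbikivou


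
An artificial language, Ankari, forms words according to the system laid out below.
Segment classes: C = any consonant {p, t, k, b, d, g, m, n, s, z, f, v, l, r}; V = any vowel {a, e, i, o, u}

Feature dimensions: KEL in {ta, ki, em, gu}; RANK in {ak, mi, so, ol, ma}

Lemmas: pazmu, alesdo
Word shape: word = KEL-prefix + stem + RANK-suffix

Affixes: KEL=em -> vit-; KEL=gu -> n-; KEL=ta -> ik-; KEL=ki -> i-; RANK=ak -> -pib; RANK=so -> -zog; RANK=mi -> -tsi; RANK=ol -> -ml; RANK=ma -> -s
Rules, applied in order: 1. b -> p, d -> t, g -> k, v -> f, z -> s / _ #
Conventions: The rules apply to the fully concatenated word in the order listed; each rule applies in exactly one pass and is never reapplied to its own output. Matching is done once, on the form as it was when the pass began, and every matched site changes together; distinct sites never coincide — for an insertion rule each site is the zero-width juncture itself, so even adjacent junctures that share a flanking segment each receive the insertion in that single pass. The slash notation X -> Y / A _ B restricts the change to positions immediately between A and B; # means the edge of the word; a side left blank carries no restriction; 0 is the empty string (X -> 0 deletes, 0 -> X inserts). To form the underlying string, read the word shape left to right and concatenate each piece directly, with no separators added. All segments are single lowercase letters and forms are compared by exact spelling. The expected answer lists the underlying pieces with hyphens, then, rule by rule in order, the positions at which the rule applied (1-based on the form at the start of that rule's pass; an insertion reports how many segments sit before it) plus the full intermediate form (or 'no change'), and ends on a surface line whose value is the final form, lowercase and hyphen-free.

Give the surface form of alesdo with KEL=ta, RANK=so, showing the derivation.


underlying: ik-alesdo-zog
1. b -> p, d -> t, g -> k, v -> f, z -> s / _ #: fires at position(s) 11: ikalesdozok
surface: ikalesdozok


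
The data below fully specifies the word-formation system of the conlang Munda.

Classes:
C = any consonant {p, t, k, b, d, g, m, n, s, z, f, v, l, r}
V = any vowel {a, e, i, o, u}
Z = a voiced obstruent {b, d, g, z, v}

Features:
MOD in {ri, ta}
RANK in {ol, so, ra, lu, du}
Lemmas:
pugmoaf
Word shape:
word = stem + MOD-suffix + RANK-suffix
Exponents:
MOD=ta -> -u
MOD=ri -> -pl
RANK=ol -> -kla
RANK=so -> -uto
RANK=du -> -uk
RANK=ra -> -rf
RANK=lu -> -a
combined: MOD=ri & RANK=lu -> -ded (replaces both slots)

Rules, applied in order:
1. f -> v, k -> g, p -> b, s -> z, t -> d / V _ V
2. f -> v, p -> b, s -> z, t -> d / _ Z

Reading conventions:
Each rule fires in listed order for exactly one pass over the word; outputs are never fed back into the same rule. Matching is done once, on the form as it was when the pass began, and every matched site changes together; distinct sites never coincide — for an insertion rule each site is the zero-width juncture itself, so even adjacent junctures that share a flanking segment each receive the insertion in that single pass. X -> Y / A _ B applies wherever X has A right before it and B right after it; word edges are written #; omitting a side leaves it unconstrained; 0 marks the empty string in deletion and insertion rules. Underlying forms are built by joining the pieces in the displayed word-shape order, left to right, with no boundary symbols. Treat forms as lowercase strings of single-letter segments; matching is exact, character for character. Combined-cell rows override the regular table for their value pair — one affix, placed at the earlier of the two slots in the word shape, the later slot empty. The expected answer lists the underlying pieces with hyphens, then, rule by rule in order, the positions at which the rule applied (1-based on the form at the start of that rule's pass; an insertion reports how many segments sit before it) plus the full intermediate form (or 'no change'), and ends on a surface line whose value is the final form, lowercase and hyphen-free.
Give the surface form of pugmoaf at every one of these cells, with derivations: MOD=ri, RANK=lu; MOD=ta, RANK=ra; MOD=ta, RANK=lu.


cell MOD=ri, RANK=lu:
underlying: pugmoaf-ded
1. f -> v, k -> g, p -> b, s -> z, t -> d / V _ V: no change
2. f -> v, p -> b, s -> z, t -> d / _ Z: fires at position(s) 7: pugmoavded
surface: pugmoavded

cell MOD=ta, RANK=ra:
underlying: pugmoaf-u-rf
1. f -> v, k -> g, p -> b, s -> z, t -> d / V _ V: fires at position(s) 7: pugmoavurf
2. f -> v, p -> b, s -> z, t -> d / _ Z: no change
surface: pugmoavurf

cell MOD=ta, RANK=lu:
underlying: pugmoaf-u-a
1. f -> v, k -> g, p -> b, s -> z, t -> d / V _ V: fires at position(s) 7: pugmoavua
2. f -> v, p -> b, s -> z, t -> d / _ Z: no change
surface: pugmoavua


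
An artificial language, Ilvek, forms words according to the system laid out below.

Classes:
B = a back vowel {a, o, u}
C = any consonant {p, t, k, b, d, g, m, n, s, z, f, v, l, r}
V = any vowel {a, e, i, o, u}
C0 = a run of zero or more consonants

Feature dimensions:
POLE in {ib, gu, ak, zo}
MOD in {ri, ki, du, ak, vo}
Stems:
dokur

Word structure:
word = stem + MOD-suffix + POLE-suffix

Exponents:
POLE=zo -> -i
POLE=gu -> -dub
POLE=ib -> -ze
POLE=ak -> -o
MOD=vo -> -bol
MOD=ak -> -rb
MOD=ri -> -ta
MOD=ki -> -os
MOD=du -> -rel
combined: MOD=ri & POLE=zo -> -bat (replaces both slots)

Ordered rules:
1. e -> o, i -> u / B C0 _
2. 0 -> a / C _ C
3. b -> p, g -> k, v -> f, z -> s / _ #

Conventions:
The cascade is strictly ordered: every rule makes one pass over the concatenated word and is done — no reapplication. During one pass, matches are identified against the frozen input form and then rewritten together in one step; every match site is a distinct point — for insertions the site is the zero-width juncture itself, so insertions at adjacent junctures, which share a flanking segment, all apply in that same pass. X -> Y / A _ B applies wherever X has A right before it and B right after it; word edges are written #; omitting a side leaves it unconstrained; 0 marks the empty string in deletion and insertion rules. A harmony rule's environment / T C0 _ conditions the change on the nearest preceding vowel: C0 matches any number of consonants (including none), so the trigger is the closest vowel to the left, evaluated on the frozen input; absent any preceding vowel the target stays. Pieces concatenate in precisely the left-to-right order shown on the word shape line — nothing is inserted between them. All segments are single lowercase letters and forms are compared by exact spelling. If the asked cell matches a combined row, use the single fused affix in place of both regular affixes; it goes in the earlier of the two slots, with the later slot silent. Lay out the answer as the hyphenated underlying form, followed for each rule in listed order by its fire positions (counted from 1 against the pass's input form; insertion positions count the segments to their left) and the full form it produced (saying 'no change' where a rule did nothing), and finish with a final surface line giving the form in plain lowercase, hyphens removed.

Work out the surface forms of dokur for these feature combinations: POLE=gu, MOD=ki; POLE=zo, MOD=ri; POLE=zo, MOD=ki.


cell POLE=gu, MOD=ki:
underlying: dokur-os-dub
1. e -> o, i -> u / B C0 _: no change
2. 0 -> a / C _ C: inserts after position(s) 7: dokurosadub
3. b -> p, g -> k, v -> f, z -> s / _ #: fires at position(s) 11: dokurosadup
surface: dokurosadup

cell POLE=zo, MOD=ri:
underlying: dokur-bat
1. e -> o, i -> u / B C0 _: no change
2. 0 -> a / C _ C: inserts after position(s) 5: dokurabat
3. b -> p, g -> k, v -> f, z -> s / _ #: no change
surface: dokurabat

cell POLE=zo, MOD=ki:
underlying: dokur-os-i
1. e -> o, i -> u / B C0 _: fires at position(s) 8: dokurosu
2. 0 -> a / C _ C: no change
3. b -> p, g -> k, v -> f, z -> s / _ #: no change
surface: dokurosu
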